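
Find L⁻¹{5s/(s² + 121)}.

This is the form c·s/(s² + a²) with a = 11, c = 5. L⁻¹ = 5·cos(11t)

Final answer: 5·cos(11t)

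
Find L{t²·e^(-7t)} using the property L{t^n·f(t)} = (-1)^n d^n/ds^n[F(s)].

L{e^(-7t)} = 1/(s+7). d/ds[1/(s+7)] = -1/(s+7)². d²/ds²[1/(s+7)] = 2/(s+7)³. So L{t²·e^(-7t)} = (-1)² · 2/(s+7)³ = 2/(s+7)³

Final answer: 2/(s+7)³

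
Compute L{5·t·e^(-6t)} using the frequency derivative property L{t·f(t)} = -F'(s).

L{e^(-6t)} = 1/(s+6). By frequency derivative: L{t·e^(-6t)} = -d/ds[1/(s+6)] = -(-1)/(s+6)² = 1/(s+6)². Then L{5·t·e^(-6t)} = 5·1/(s+6)² = 5/(s+6)²

Final answer: 5/(s+6)²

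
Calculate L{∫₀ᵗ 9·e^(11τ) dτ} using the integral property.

L{∫₀ᵗ f(τ)dτ} = F(s)/s with F(s) = 9/(s-11), so L{∫₀ᵗ 9·e^(11τ) dτ} = 9/(s(s-11))

Final answer: 9/(s(s-11))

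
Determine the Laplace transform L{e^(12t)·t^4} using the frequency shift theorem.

L{e^(at)·t^n} = n!/(s-a)^(n+1), so L{e^(12t)·t^4} = 24/(s-12)^5

Final answer: 24/(s-12)^5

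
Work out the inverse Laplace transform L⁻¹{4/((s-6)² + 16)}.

Using frequency shift, L⁻¹{4/((s-6)² + 16)} = e^(6t)·sin(4t)

Final answer: e^(6t)·sin(4t)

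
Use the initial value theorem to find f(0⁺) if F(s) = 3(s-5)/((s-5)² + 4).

f(0⁺) = lim_{s→∞} sF(s) = lim_{s→∞} 3s(s-5)/((s-5)² + 4) = 3

Final answer: 3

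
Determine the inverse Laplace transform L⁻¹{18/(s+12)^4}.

L⁻¹{n!/(s-a)^(n+1)} = t^n·e^(at) with n=3, a=-12. So L⁻¹{6/(s+12)^4} = t^3·e^(-12t), and L⁻¹{18/(s+12)^4} = (18/6)·t^3·e^(-12t) = 3·t^3·e^(-12t)

Final answer: 3·t^3·e^(-12t)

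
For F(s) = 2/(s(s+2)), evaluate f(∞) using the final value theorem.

f(∞) = lim_{s→0} s·2/(s(s+2)) = lim_{s→0} 2/(s+2) = 2/2 = 1

Final answer: 1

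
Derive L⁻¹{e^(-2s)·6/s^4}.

L⁻¹{6/s^4} = t^3. By the time shift theorem, L⁻¹{e^(-as)F(s)} = u(t-a)f(t-a) with a=2, so L⁻¹{e^(-2s)·6/s^4} = u(t-2)·(t-2)^3

Final answer: u(t-2)·(t-2)^3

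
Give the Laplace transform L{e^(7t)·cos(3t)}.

L{e^(at)·cos(ωt)} = (s-a)/((s-a)² + ω²), so L{e^(7t)·cos(3t)} = (s-7)/((s-7)² + 9)

Final answer: (s-7)/((s-7)² + 9)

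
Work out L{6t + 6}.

L{6t + 6} = 6·L{t} + 6·L{1} = 6/s² + 6/s

Final answer: 6/s² + 6/s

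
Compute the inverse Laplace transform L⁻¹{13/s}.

L⁻¹{c/s} = c, so L⁻¹{13/s} = 13

Final answer: 13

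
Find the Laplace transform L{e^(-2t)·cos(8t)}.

L{e^(at)·cos(ωt)} = (s-a)/((s-a)² + ω²), so L{e^(-2t)·cos(8t)} = (s+2)/((s+2)² + 64)

Final answer: (s+2)/((s+2)² + 64)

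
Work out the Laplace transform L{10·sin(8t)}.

L{sin(ωt)} = ω/(s² + ω²), so L{sin(8t)} = 8/(s² + 64). Then L{10·sin(8t)} = 10·8/(s² + 64) = 80/(s² + 64)

Final answer: 80/(s² + 64)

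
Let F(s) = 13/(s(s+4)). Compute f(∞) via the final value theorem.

f(∞) = lim_{s→0} s·13/(s(s+4)) = lim_{s→0} 13/(s+4) = 13/4 = 13/4

Final answer: 13/4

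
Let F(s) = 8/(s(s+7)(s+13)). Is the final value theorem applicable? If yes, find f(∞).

Poles of sF(s) = 8/((s+7)(s+13)) are at s = -7 and s = -13, both in the left half-plane. Theorem applies. f(∞) = lim_{s→0} sF(s) = 8/(7·13) = 8/91

Final answer: 8/91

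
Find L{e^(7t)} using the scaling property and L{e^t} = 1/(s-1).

Using L{f(at)} = (1/a)F(s/a) with a=7 and f(t) = e^t: L{e^(7t)} = (1/7) · 1/((s/7)-1) = (1/7) · 7/(s-7) = 1/(s-7)

Final answer: 1/(s-7)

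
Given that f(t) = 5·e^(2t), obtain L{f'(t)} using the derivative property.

f(0) = 5, F(s) = 5/(s-2). L{f'(t)} = s·F(s) - f(0) = 5s/(s-2) - 5 = (5s - 5(s-2))/(s-2) = 10/(s-2)

Final answer: 10/(s-2)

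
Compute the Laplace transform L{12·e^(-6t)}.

L{e^(at)} = 1/(s-a), so L{e^(-6t)} = 1/(s+6). Then L{12·e^(-6t)} = 12/(s+6)

Final answer: 12/(s+6)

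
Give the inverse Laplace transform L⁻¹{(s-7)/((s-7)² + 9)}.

Using frequency shift, L⁻¹{(s-7)/((s-7)² + 9)} = e^(7t)·cos(3t)

Final answer: e^(7t)·cos(3t)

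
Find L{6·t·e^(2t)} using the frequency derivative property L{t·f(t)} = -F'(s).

L{e^(2t)} = 1/(s-2). By frequency derivative: L{t·e^(2t)} = -d/ds[1/(s-2)] = -(-1)/(s-2)² = 1/(s-2)². Then L{6·t·e^(2t)} = 6·1/(s-2)² = 6/(s-2)²

Final answer: 6/(s-2)²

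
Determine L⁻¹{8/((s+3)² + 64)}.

Form: b/((s-a)² + b²) → e^(at)sin(bt). With a=-3, b=8

Final answer: e^(-3t)·sin(8t)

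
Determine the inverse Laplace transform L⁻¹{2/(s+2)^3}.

L⁻¹{n!/(s-a)^(n+1)} = t^n·e^(at), so L⁻¹{2/(s+2)^3} = t^2·e^(-2t)

Final answer: t^2·e^(-2t)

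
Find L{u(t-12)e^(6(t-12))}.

u(t-a)f(t-a) with f(t)=e^(6t). L{e^(6t)} = 1/(s-6). By time shift: e^(-12s)/(s-6)

Final answer: e^(-12s)/(s-6)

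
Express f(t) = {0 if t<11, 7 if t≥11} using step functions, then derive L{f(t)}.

f(t) = 7·u(t-11). L{u(t-11)} = e^(-11s)/s, so L{f(t)} = 7·e^(-11s)/s

Final answer: 7·e^(-11s)/s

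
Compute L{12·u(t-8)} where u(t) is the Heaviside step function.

L{u(t-a)} = e^(-as)/s. Here a=8, so L{u(t-8)} = e^(-8s)/s, and L{12·u(t-8)} = 12·e^(-8s)/s

Final answer: 12·e^(-8s)/s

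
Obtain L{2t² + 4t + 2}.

L{2t² + 4t + 2} = 2·2/s³ + 4/s² + 2/s = 4/s³ + 4/s² + 2/s

Final answer: 4/s³ + 4/s² + 2/s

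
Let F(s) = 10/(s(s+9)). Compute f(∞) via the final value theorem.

f(∞) = lim_{s→0} s·10/(s(s+9)) = lim_{s→0} 10/(s+9) = 10/9 = 10/9

Final answer: 10/9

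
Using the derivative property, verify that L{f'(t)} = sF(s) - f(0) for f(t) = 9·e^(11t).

f'(t) = 99e^(11t). Direct: L{f'(t)} = 99/(s-11). Property: s·9/(s-11) - 9 = (9s - 9(s-11))/(s-11) = 99/(s-11). ✓

Final answer: 99/(s-11)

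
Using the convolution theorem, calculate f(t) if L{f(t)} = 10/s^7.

10/s^7 = (10/s)·(1/s^6) = L{10}·L{t^5/120}. By convolution, f(t) = 10*t^5/120 = ∫₀ᵗ 10·τ^5/120 dτ = 10·t^6/720

Final answer: 10·t^6/720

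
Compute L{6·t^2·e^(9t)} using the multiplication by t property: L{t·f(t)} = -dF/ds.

Using L{t^n·e^(at)} = n!/(s-a)^(n+1), L{t^2·e^(9t)} = 2/(s-9)^3, so L{6·t^2·e^(9t)} = 6·2/(s-9)^3 = 12/(s-9)^3

Final answer: 12/(s-9)^3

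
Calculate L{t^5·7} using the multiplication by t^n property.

L{7} = 7/s. d^1/ds^1[1/s] = -1/s². d^2/ds^2[1/s] = 2/s^3. d^3/ds^3[1/s] = -6/s^4. d^4/ds^4[1/s] = 24/s^5. d^5/ds^5[1/s] = -120/s^6. So L{t^5} = (-1)^{5}·-120/s^6 = 120/s^6. Then L{t^5·7} = 7·120/s^6 = 840/s^6

Final answer: 840/s^6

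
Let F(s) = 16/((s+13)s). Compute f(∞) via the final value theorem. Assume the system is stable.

f(∞) = lim_{s→0} sF(s) = lim_{s→0} 16/(s+13) = 16/13

Final answer: 16/13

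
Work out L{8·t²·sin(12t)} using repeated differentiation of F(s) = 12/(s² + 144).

F(s) = 12/(s² + 144). F'(s) = -24s/(s² + 144)². F''(s) = -24(144 - 3s²)/(s² + 144)³ = (72s² - 3456)/(s² + 144)³. So L{t²·sin(12t)} = (-1)² F''(s) = (72s² - 3456)/(s² + 144)³. Then L{8·t²·sin(12t)} = 8·(72s² - 3456)/(s² + 144)³ = (576s² - 27648)/(s² + 144)³

Final answer: (576s² - 27648)/(s² + 144)³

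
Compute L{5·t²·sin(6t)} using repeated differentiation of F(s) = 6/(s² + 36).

F(s) = 6/(s² + 36). F'(s) = -12s/(s² + 36)². F''(s) = -12(36 - 3s²)/(s² + 36)³ = (36s² - 432)/(s² + 36)³. So L{t²·sin(6t)} = (-1)² F''(s) = (36s² - 432)/(s² + 36)³. Then L{5·t²·sin(6t)} = 5·(36s² - 432)/(s² + 36)³ = (180s² - 2160)/(s² + 36)³

Final answer: (180s² - 2160)/(s² + 36)³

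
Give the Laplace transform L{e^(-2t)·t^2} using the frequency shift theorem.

L{e^(at)·t^n} = n!/(s-a)^(n+1), so L{e^(-2t)·t^2} = 2/(s+2)^3

Final answer: 2/(s+2)^3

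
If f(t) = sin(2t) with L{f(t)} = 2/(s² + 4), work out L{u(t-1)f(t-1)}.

Time shift theorem: L{u(t-a)f(t-a)} = e^(-as)F(s). Here a=1, F(s) = 2/(s² + 4), so L{u(t-1)f(t-1)} = e^(-s)·2/(s² + 4)

Final answer: e^(-s)·2/(s² + 4)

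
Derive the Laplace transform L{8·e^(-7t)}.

L{e^(at)} = 1/(s-a), so L{e^(-7t)} = 1/(s+7). Then L{8·e^(-7t)} = 8/(s+7)

Final answer: 8/(s+7)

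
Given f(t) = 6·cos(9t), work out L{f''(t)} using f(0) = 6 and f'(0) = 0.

F(s) = 6s/(s² + 81). L{f''(t)} = s²F(s) - sf(0) - f'(0) = 6s³/(s² + 81) - 6s = (6s³ - 6s(s² + 81))/(s² + 81) = -486s/(s² + 81)

Final answer: -486s/(s² + 81)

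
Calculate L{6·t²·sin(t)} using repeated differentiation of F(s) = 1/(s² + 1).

F(s) = 1/(s² + 1). F'(s) = -2s/(s² + 1)². F''(s) = -2(1 - 3s²)/(s² + 1)³ = (6s² - 2)/(s² + 1)³. So L{t²·sin(t)} = (-1)² F''(s) = (6s² - 2)/(s² + 1)³. Then L{6·t²·sin(t)} = 6·(6s² - 2)/(s² + 1)³ = (36s² - 12)/(s² + 1)³

Final answer: (36s² - 12)/(s² + 1)³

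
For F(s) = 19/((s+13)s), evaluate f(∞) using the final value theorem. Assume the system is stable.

f(∞) = lim_{s→0} sF(s) = lim_{s→0} 19/(s+13) = 19/13

Final answer: 19/13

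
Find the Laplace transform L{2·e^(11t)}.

L{e^(at)} = 1/(s-a), so L{e^(11t)} = 1/(s-11). Then L{2·e^(11t)} = 2/(s-11)

Final answer: 2/(s-11)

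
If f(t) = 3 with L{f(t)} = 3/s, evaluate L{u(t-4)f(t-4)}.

Time shift theorem: L{u(t-a)f(t-a)} = e^(-as)F(s). Here a=4, F(s) = 3/s, so L{u(t-4)f(t-4)} = e^(-4s)·3/s

Final answer: e^(-4s)·3/s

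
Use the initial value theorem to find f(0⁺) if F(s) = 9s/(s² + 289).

f(0⁺) = lim_{s→∞} s·9s/(s² + 289) = lim_{s→∞} 9s²/(s² + 289) = 9

Final answer: 9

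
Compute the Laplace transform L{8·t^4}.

L{t^n} = n!/s^(n+1), so L{t^4} = 24/s^5. Then L{8·t^4} = 8·24/s^5 = 192/s^5

Final answer: 192/s^5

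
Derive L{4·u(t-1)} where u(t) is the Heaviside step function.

L{u(t-a)} = e^(-as)/s. Here a=1, so L{u(t-1)} = e^(-s)/s, and L{4·u(t-1)} = 4·e^(-s)/s

Final answer: 4·e^(-s)/s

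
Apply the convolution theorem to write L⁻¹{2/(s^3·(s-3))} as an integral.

2/(s^3·(s-3)) = (2/s^3)·(1/(s-3)) = L{t^2}·L{e^(3t)}. So f(t) = t^2*e^(3t) = ∫₀ᵗ τ^2·e^(3(t-τ)) dτ

Final answer: ∫₀ᵗ τ^2·e^(3(t-τ)) dτ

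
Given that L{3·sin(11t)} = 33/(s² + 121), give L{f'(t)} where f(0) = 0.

L{f'(t)} = s·F(s) - f(0) = s·33/(s² + 121) - 0 = 33s/(s² + 121)

Final answer: 33s/(s² + 121)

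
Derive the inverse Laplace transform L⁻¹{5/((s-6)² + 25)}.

Using frequency shift, L⁻¹{5/((s-6)² + 25)} = e^(6t)·sin(5t)

Final answer: e^(6t)·sin(5t)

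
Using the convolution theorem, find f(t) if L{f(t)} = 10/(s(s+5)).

10/(s(s+5)) = (10/s)·(1/(s+5)) = L{10}·L{e^(-5t)}. By convolution, f(t) = 10*e^(-5t) = ∫₀ᵗ 10·e^(-5τ) dτ = 10·(1 - e^(-5t))/5

Final answer: 10·(1 - e^(-5t))/5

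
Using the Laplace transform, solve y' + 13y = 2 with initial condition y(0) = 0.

sY + 13Y = 2/s. Y = 2/(s(s+13)). Partial fractions: Y = 2/13/s - 2/13/(s+13)

Final answer: y(t) = 2/13(1 - e^(-13t))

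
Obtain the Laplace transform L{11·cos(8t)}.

L{cos(ωt)} = s/(s² + ω²), so L{cos(8t)} = s/(s² + 64). Then L{11·cos(8t)} = 11·s/(s² + 64) = 11s/(s² + 64)

Final answer: 11s/(s² + 64)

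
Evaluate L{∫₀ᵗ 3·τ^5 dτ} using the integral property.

L{∫₀ᵗ f(τ)dτ} = F(s)/s with f(t) = 3t^5. F(s) = 360/s^6, so L{∫₀ᵗ 3·τ^5 dτ} = (360/s^6)/s = 360/s^7. (Check: ∫₀ᵗ 3·τ^5 dτ = 3t^6/6.)

Final answer: 360/s^7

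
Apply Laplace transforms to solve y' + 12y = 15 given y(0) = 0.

sY + 12Y = 15/s. Y = 15/(s(s+12)). Partial fractions: Y = 5/4/s - 5/4/(s+12)

Final answer: y(t) = 5/4(1 - e^(-12t))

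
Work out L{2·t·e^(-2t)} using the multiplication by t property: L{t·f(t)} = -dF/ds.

Using L{t^n·e^(at)} = n!/(s-a)^(n+1), L{t·e^(-2t)} = 1/(s+2)^2, so L{2·t·e^(-2t)} = 2·1/(s+2)^2 = 2/(s+2)^2

Final answer: 2/(s+2)^2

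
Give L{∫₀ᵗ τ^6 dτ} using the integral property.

L{∫₀ᵗ f(τ)dτ} = F(s)/s with f(t) = t^6. F(s) = 720/s^7, so L{∫₀ᵗ τ^6 dτ} = (720/s^7)/s = 720/s^8. (Check: ∫₀ᵗ τ^6 dτ = t^7/7.)

Final answer: 720/s^8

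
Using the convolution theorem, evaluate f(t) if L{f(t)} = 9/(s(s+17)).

9/(s(s+17)) = (9/s)·(1/(s+17)) = L{9}·L{e^(-17t)}. By convolution, f(t) = 9*e^(-17t) = ∫₀ᵗ 9·e^(-17τ) dτ = 9·(1 - e^(-17t))/17

Final answer: 9·(1 - e^(-17t))/17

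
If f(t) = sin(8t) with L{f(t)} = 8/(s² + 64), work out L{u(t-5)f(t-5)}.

Time shift theorem: L{u(t-a)f(t-a)} = e^(-as)F(s). Here a=5, F(s) = 8/(s² + 64), so L{u(t-5)f(t-5)} = e^(-5s)·8/(s² + 64)

Final answer: e^(-5s)·8/(s² + 64)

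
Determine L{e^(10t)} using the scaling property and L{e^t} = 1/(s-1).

Using L{f(at)} = (1/a)F(s/a) with a=10 and f(t) = e^t: L{e^(10t)} = (1/10) · 1/((s/10)-1) = (1/10) · 10/(s-10) = 1/(s-10)

Final answer: 1/(s-10)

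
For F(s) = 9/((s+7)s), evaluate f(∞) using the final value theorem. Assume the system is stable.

f(∞) = lim_{s→0} sF(s) = lim_{s→0} 9/(s+7) = 9/7

Final answer: 9/7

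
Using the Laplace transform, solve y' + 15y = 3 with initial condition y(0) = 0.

sY + 15Y = 3/s. Y = 3/(s(s+15)). Partial fractions: Y = 1/5/s - 1/5/(s+15)

Final answer: y(t) = 1/5(1 - e^(-15t))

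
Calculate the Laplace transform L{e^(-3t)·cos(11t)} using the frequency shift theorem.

Frequency shift: L{e^(at)f(t)} = F(s-a). L{e^(-3t)·cos(11t)} = (s+3)/((s+3)² + 121)

Final answer: (s+3)/((s+3)² + 121)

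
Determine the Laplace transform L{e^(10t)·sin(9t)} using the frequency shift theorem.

Frequency shift: L{e^(at)f(t)} = F(s-a). L{e^(10t)·sin(9t)} = 9/((s-10)² + 81)

Final answer: 9/((s-10)² + 81)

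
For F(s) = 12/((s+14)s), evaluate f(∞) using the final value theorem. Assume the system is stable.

f(∞) = lim_{s→0} sF(s) = lim_{s→0} 12/(s+14) = 6/7

Final answer: 6/7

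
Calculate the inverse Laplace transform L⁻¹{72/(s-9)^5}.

L⁻¹{n!/(s-a)^(n+1)} = t^n·e^(at) with n=4, a=9. So L⁻¹{24/(s-9)^5} = t^4·e^(9t), and L⁻¹{72/(s-9)^5} = (72/24)·t^4·e^(9t) = 3·t^4·e^(9t)

Final answer: 3·t^4·e^(9t)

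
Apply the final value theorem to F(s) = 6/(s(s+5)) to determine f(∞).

f(∞) = lim_{s→0} s·6/(s(s+5)) = lim_{s→0} 6/(s+5) = 6/5 = 6/5

Final answer: 6/5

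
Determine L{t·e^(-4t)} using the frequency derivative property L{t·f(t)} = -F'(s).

L{e^(-4t)} = 1/(s+4). By frequency derivative: L{t·e^(-4t)} = -d/ds[1/(s+4)] = -(-1)/(s+4)² = 1/(s+4)²

Final answer: 1/(s+4)²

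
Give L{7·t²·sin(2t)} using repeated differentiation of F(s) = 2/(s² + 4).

F(s) = 2/(s² + 4). F'(s) = -4s/(s² + 4)². F''(s) = -4(4 - 3s²)/(s² + 4)³ = (12s² - 16)/(s² + 4)³. So L{t²·sin(2t)} = (-1)² F''(s) = (12s² - 16)/(s² + 4)³. Then L{7·t²·sin(2t)} = 7·(12s² - 16)/(s² + 4)³ = (84s² - 112)/(s² + 4)³

Final answer: (84s² - 112)/(s² + 4)³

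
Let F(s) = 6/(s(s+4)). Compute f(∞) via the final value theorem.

f(∞) = lim_{s→0} s·6/(s(s+4)) = lim_{s→0} 6/(s+4) = 6/4 = 3/2

Final answer: 3/2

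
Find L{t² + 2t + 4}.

L{t² + 2t + 4} = 2/s³ + 2/s² + 4/s = 2/s³ + 2/s² + 4/s

Final answer: 2/s³ + 2/s² + 4/s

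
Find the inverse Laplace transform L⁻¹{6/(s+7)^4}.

L⁻¹{n!/(s-a)^(n+1)} = t^n·e^(at), so L⁻¹{6/(s+7)^4} = t^3·e^(-7t)

Final answer: t^3·e^(-7t)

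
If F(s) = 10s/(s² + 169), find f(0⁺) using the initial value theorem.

f(0⁺) = lim_{s→∞} s·10s/(s² + 169) = lim_{s→∞} 10s²/(s² + 169) = 10

Final answer: 10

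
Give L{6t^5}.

L{t^n} = n!/s^(n+1). So L{6t^5} = 6·5!/s^6 = 720/s^6

Final answer: 720/s^6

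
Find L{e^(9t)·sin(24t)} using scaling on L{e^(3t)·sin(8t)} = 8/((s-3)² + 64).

Scaling with a=3: L{e^(9t)·sin(24t)} = (1/3) · 8/((s/3-3)² + 64). Simplifying: 24/((s-9)² + 576)

Final answer: 24/((s-9)² + 576)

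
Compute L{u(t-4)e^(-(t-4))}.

u(t-a)f(t-a) with f(t)=e^(-t). L{e^(-t)} = 1/(s+1). By time shift: e^(-4s)/(s+1)

Final answer: e^(-4s)/(s+1)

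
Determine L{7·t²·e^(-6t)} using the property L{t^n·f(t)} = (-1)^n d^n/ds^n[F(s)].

L{e^(-6t)} = 1/(s+6). d/ds[1/(s+6)] = -1/(s+6)². d²/ds²[1/(s+6)] = 2/(s+6)³. So L{t²·e^(-6t)} = (-1)² · 2/(s+6)³ = 2/(s+6)³. Then L{7·t²·e^(-6t)} = 7·2/(s+6)³ = 14/(s+6)³

Final answer: 14/(s+6)³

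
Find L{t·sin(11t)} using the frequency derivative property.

L{sin(11t)} = 11/(s² + 121). By L{t·f(t)} = -F'(s): -d/ds[11/(s² + 121)] = -(11)·(-2s)/(s² + 121)² = 22s/(s² + 121)²

Final answer: 22s/(s² + 121)²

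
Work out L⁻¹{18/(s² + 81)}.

This is the form c·a/(s² + a²) with a = 9, c = 2. L⁻¹ = 2·sin(9t)

Final answer: 2·sin(9t)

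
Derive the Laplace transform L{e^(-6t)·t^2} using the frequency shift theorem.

L{e^(at)·t^n} = n!/(s-a)^(n+1), so L{e^(-6t)·t^2} = 2/(s+6)^3

Final answer: 2/(s+6)^3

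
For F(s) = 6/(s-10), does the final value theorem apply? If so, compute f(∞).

sF(s) = 6s/(s-10) has a pole at s = 10 in the right half-plane. Theorem does NOT apply (unstable system; f(t) = 6·e^(10t) grows without bound).

Final answer: Not applicable (unstable)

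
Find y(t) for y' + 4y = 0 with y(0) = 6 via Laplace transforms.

L{y'} + 4L{y} = 0. sY - 6 + 4Y = 0. Y(s+4) = 6. Y = 6/(s+4)

Final answer: y(t) = 6e^(-4t)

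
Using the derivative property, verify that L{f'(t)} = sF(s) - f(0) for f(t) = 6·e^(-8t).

f'(t) = -48e^(-8t). Direct: L{f'(t)} = -48/(s+8). Property: s·6/(s+8) - 6 = (6s - 6(s+8))/(s+8) = -48/(s+8). ✓

Final answer: -48/(s+8)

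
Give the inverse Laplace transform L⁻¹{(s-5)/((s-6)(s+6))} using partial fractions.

Using partial fractions, f(t) = (e^(6t) + 11e^(-6t))/12

Final answer: (e^(6t) + 11e^(-6t))/12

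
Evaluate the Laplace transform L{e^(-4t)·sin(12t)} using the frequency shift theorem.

Frequency shift: L{e^(at)f(t)} = F(s-a). L{e^(-4t)·sin(12t)} = 12/((s+4)² + 144)

Final answer: 12/((s+4)² + 144)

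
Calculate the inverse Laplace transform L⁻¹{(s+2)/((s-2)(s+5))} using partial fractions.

Using partial fractions, f(t) = (4e^(2t) + 3e^(-5t))/7

Final answer: (4e^(2t) + 3e^(-5t))/7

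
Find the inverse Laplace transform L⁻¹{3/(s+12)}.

L⁻¹{1/(s-a)} = e^(at), so L⁻¹{1/(s+12)} = e^(-12t), and L⁻¹{3/(s+12)} = 3·e^(-12t)

Final answer: 3·e^(-12t)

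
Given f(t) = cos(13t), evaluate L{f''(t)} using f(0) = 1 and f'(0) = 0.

F(s) = s/(s² + 169). L{f''(t)} = s²F(s) - sf(0) - f'(0) = s³/(s² + 169) - s = (s³ - s(s² + 169))/(s² + 169) = -169s/(s² + 169)

Final answer: -169s/(s² + 169)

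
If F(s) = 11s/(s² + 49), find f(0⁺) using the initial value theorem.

f(0⁺) = lim_{s→∞} s·11s/(s² + 49) = lim_{s→∞} 11s²/(s² + 49) = 11

Final answer: 11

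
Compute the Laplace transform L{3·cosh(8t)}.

L{cosh(ωt)} = s/(s² - ω²), so L{cosh(8t)} = s/(s² - 64). Then L{3·cosh(8t)} = 3·s/(s² - 64) = 3s/(s² - 64)

Final answer: 3s/(s² - 64)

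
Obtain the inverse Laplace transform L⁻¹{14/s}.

L⁻¹{c/s} = c, so L⁻¹{14/s} = 14

Final answer: 14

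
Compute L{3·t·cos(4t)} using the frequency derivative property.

L{cos(4t)} = s/(s² + 16). Derivative: d/ds[s/(s² + 16)] = [(s² + 16) - s·2s]/(s² + 16)² = (16 - s²)/(s² + 16)². So L{t·cos(4t)} = -F'(s) = (s² - 16)/(s² + 16)². Then L{3·t·cos(4t)} = 3·(s² - 16)/(s² + 16)²

Final answer: 3·(s² - 16)/(s² + 16)²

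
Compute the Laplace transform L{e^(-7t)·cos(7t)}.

L{e^(at)·cos(ωt)} = (s-a)/((s-a)² + ω²), so L{e^(-7t)·cos(7t)} = (s+7)/((s+7)² + 49)

Final answer: (s+7)/((s+7)² + 49)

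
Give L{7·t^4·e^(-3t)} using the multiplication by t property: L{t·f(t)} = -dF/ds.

Using L{t^n·e^(at)} = n!/(s-a)^(n+1), L{t^4·e^(-3t)} = 24/(s+3)^5, so L{7·t^4·e^(-3t)} = 7·24/(s+3)^5 = 168/(s+3)^5

Final answer: 168/(s+3)^5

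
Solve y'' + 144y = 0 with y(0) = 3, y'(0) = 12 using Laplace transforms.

L{y''} + 144L{y} = 0. s²Y - 3s - 12 + 144Y = 0. Y(s² + 144) = 3s + 12. Y = (3s + 12)/(s² + 144). Inverting: y(t) = 3cos(12t) + sin(12t)

Final answer: y(t) = 3cos(12t) + sin(12t)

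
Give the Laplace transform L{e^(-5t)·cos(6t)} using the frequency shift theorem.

Frequency shift: L{e^(at)f(t)} = F(s-a). L{e^(-5t)·cos(6t)} = (s+5)/((s+5)² + 36)

Final answer: (s+5)/((s+5)² + 36)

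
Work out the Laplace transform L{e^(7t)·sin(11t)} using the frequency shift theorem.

Frequency shift: L{e^(at)f(t)} = F(s-a). L{e^(7t)·sin(11t)} = 11/((s-7)² + 121)

Final answer: 11/((s-7)² + 121)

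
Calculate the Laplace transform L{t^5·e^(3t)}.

L{t^n·e^(at)} = n!/(s-a)^(n+1), so L{t^5·e^(3t)} = 120/(s-3)^6

Final answer: 120/(s-3)^6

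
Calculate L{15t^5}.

L{t^n} = n!/s^(n+1). So L{15t^5} = 15·5!/s^6 = 1800/s^6

Final answer: 1800/s^6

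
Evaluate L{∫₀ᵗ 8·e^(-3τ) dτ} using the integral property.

L{∫₀ᵗ f(τ)dτ} = F(s)/s with F(s) = 8/(s+3), so L{∫₀ᵗ 8·e^(-3τ) dτ} = 8/(s(s+3))

Final answer: 8/(s(s+3))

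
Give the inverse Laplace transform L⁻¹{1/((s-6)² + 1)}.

Using frequency shift, L⁻¹{1/((s-6)² + 1)} = e^(6t)·sin(t)

Final answer: e^(6t)·sin(t)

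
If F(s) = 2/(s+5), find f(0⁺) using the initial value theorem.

f(0⁺) = lim_{s→∞} s·2/(s+5) = lim_{s→∞} 2s/(s+5) = 2

Final answer: 2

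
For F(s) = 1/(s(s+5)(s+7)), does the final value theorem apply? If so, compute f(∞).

Poles of sF(s) = 1/((s+5)(s+7)) are at s = -5 and s = -7, both in the left half-plane. Theorem applies. f(∞) = lim_{s→0} sF(s) = 1/(5·7) = 1/35

Final answer: 1/35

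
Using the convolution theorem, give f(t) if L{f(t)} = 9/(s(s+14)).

9/(s(s+14)) = (9/s)·(1/(s+14)) = L{9}·L{e^(-14t)}. By convolution, f(t) = 9*e^(-14t) = ∫₀ᵗ 9·e^(-14τ) dτ = 9·(1 - e^(-14t))/14

Final answer: 9·(1 - e^(-14t))/14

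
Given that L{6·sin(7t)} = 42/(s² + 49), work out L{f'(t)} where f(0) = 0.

L{f'(t)} = s·F(s) - f(0) = s·42/(s² + 49) - 0 = 42s/(s² + 49)

Final answer: 42s/(s² + 49)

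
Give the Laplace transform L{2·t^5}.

L{t^n} = n!/s^(n+1), so L{t^5} = 120/s^6. Then L{2·t^5} = 2·120/s^6 = 240/s^6

Final answer: 240/s^6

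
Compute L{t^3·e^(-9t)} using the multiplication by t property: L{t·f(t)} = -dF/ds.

Using L{t^n·e^(at)} = n!/(s-a)^(n+1), L{t^3·e^(-9t)} = 6/(s+9)^4

Final answer: 6/(s+9)^4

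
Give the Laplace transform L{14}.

L{14} = 14 · L{1} = 14/s

Final answer: 14/s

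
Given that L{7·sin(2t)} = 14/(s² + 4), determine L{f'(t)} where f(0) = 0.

L{f'(t)} = s·F(s) - f(0) = s·14/(s² + 4) - 0 = 14s/(s² + 4)

Final answer: 14s/(s² + 4)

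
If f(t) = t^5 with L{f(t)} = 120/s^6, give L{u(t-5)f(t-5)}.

Time shift theorem: L{u(t-a)f(t-a)} = e^(-as)F(s). Here a=5, F(s) = 120/s^6, so L{u(t-5)f(t-5)} = e^(-5s)·120/s^6

Final answer: e^(-5s)·120/s^6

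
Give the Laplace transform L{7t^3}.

L{7t^3} = 7 · L{t^3} = 7 · 6/s^4 = 42/s^4

Final answer: 42/s^4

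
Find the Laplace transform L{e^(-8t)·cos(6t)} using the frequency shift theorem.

Frequency shift: L{e^(at)f(t)} = F(s-a). L{e^(-8t)·cos(6t)} = (s+8)/((s+8)² + 36)

Final answer: (s+8)/((s+8)² + 36)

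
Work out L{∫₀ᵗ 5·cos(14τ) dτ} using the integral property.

L{∫₀ᵗ f(τ)dτ} = F(s)/s with F(s) = 5s/(s² + 196), so the result is (5s/(s² + 196))/s = 5/(s² + 196)

Final answer: 5/(s² + 196)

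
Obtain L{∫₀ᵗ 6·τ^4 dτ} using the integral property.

L{∫₀ᵗ f(τ)dτ} = F(s)/s with f(t) = 6t^4. F(s) = 144/s^5, so L{∫₀ᵗ 6·τ^4 dτ} = (144/s^5)/s = 144/s^6. (Check: ∫₀ᵗ 6·τ^4 dτ = 6t^5/5.)

Final answer: 144/s^6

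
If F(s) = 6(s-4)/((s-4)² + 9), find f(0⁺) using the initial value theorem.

f(0⁺) = lim_{s→∞} sF(s) = lim_{s→∞} 6s(s-4)/((s-4)² + 9) = 6

Final answer: 6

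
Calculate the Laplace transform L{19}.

L{19} = 19 · L{1} = 19/s

Final answer: 19/s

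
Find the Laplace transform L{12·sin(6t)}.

L{sin(ωt)} = ω/(s² + ω²), so L{sin(6t)} = 6/(s² + 36). Then L{12·sin(6t)} = 12·6/(s² + 36) = 72/(s² + 36)

Final answer: 72/(s² + 36)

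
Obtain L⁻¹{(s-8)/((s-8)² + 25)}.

Using frequency shift: L⁻¹{(s-a)/((s-a)² + b²)} = e^(at)cos(bt). Here a=8, b=5

Final answer: e^(8t)·cos(5t)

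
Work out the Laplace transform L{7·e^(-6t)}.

L{e^(at)} = 1/(s-a), so L{e^(-6t)} = 1/(s+6). Then L{7·e^(-6t)} = 7/(s+6)

Final answer: 7/(s+6)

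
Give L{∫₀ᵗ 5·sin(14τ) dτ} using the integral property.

L{∫₀ᵗ f(τ)dτ} = F(s)/s with F(s) = 70/(s² + 196), so the result is (70/(s² + 196))/s = 70/(s(s² + 196))

Final answer: 70/(s(s² + 196))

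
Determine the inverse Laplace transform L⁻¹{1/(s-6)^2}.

L⁻¹{n!/(s-a)^(n+1)} = t^n·e^(at), so L⁻¹{1/(s-6)^2} = t·e^(6t)

Final answer: t·e^(6t)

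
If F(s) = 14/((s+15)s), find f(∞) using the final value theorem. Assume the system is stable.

f(∞) = lim_{s→0} sF(s) = lim_{s→0} 14/(s+15) = 14/15

Final answer: 14/15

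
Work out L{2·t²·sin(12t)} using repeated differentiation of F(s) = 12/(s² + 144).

F(s) = 12/(s² + 144). F'(s) = -24s/(s² + 144)². F''(s) = -24(144 - 3s²)/(s² + 144)³ = (72s² - 3456)/(s² + 144)³. So L{t²·sin(12t)} = (-1)² F''(s) = (72s² - 3456)/(s² + 144)³. Then L{2·t²·sin(12t)} = 2·(72s² - 3456)/(s² + 144)³ = (144s² - 6912)/(s² + 144)³

Final answer: (144s² - 6912)/(s² + 144)³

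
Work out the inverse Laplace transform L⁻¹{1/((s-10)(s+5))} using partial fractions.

Decompose: A/(s-10) + B/(s+5). A = 1/15, B = -1/15. f(t) = (e^(10t) - e^(-5t))/15

Final answer: (e^(10t) - e^(-5t))/15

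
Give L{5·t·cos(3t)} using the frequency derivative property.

L{cos(3t)} = s/(s² + 9). Derivative: d/ds[s/(s² + 9)] = [(s² + 9) - s·2s]/(s² + 9)² = (9 - s²)/(s² + 9)². So L{t·cos(3t)} = -F'(s) = (s² - 9)/(s² + 9)². Then L{5·t·cos(3t)} = 5·(s² - 9)/(s² + 9)²

Final answer: 5·(s² - 9)/(s² + 9)²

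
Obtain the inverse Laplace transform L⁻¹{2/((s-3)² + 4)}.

Using frequency shift, L⁻¹{2/((s-3)² + 4)} = e^(3t)·sin(2t)

Final answer: e^(3t)·sin(2t)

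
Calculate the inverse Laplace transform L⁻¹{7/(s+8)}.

L⁻¹{1/(s-a)} = e^(at), so L⁻¹{1/(s+8)} = e^(-8t), and L⁻¹{7/(s+8)} = 7·e^(-8t)

Final answer: 7·e^(-8t)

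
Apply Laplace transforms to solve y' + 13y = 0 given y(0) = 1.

L{y'} + 13L{y} = 0. sY - 1 + 13Y = 0. Y(s+13) = 1. Y = 1/(s+13)

Final answer: y(t) = e^(-13t)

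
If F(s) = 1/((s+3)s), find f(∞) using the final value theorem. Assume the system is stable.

f(∞) = lim_{s→0} sF(s) = lim_{s→0} 1/(s+3) = 1/3

Final answer: 1/3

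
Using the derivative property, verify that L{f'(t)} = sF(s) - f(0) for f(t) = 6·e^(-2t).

f'(t) = -12e^(-2t). Direct: L{f'(t)} = -12/(s+2). Property: s·6/(s+2) - 6 = (6s - 6(s+2))/(s+2) = -12/(s+2). ✓

Final answer: -12/(s+2)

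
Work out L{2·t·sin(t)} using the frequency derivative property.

L{sin(t)} = 1/(s² + 1). By L{t·f(t)} = -F'(s): -d/ds[1/(s² + 1)] = -(1)·(-2s)/(s² + 1)² = 2s/(s² + 1)². Then L{2·t·sin(t)} = 2·2s/(s² + 1)² = 4s/(s² + 1)²

Final answer: 4s/(s² + 1)²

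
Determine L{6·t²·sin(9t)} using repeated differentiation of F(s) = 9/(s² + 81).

F(s) = 9/(s² + 81). F'(s) = -18s/(s² + 81)². F''(s) = -18(81 - 3s²)/(s² + 81)³ = (54s² - 1458)/(s² + 81)³. So L{t²·sin(9t)} = (-1)² F''(s) = (54s² - 1458)/(s² + 81)³. Then L{6·t²·sin(9t)} = 6·(54s² - 1458)/(s² + 81)³ = (324s² - 8748)/(s² + 81)³

Final answer: (324s² - 8748)/(s² + 81)³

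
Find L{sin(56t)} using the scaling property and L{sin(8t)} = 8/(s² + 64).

Using L{f(at)} = (1/a)F(s/a) with a=7: L{sin(56t)} = (1/7) · 8/((s/7)² + 64) = (1/7) · 8·49/(s² + 3136) = 56/(s² + 3136)

Final answer: 56/(s² + 3136)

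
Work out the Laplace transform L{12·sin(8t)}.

L{sin(ωt)} = ω/(s² + ω²), so L{sin(8t)} = 8/(s² + 64). Then L{12·sin(8t)} = 12·8/(s² + 64) = 96/(s² + 64)

Final answer: 96/(s² + 64)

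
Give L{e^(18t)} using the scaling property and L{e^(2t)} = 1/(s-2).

Using L{f(at)} = (1/a)F(s/a) with a=9 and f(t) = e^(2t): L{e^(18t)} = (1/9) · 1/((s/9)-2) = (1/9) · 9/(s-18) = 1/(s-18)

Final answer: 1/(s-18)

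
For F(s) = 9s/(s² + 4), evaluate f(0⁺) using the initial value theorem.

f(0⁺) = lim_{s→∞} s·9s/(s² + 4) = lim_{s→∞} 9s²/(s² + 4) = 9

Final answer: 9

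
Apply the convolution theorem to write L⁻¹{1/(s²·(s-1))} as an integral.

1/(s²·(s-1)) = (1/s^2)·(1/(s-1)) = L{t}·L{e^t}. So f(t) = t*e^t = ∫₀ᵗ τ·e^(t-τ) dτ

Final answer: ∫₀ᵗ τ·e^(t-τ) dτ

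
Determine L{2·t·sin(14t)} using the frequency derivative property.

L{sin(14t)} = 14/(s² + 196). By L{t·f(t)} = -F'(s): -d/ds[14/(s² + 196)] = -(14)·(-2s)/(s² + 196)² = 28s/(s² + 196)². Then L{2·t·sin(14t)} = 2·28s/(s² + 196)² = 56s/(s² + 196)²

Final answer: 56s/(s² + 196)²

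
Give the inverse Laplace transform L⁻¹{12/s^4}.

L⁻¹{n!/s^(n+1)} = t^n with n=3. So L⁻¹{6/s^4} = t^3, and L⁻¹{12/s^4} = (12/6)·t^3 = 2·t^3

Final answer: 2·t^3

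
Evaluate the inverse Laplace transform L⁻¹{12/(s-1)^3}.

L⁻¹{n!/(s-a)^(n+1)} = t^n·e^(at) with n=2, a=1. So L⁻¹{2/(s-1)^3} = t^2·e^t, and L⁻¹{12/(s-1)^3} = (12/2)·t^2·e^t = 6·t^2·e^t

Final answer: 6·t^2·e^t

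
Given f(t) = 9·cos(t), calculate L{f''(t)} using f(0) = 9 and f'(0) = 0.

F(s) = 9s/(s² + 1). L{f''(t)} = s²F(s) - sf(0) - f'(0) = 9s³/(s² + 1) - 9s = (9s³ - 9s(s² + 1))/(s² + 1) = -9s/(s² + 1)

Final answer: -9s/(s² + 1)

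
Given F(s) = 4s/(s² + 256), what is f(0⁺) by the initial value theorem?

f(0⁺) = lim_{s→∞} s·4s/(s² + 256) = lim_{s→∞} 4s²/(s² + 256) = 4

Final answer: 4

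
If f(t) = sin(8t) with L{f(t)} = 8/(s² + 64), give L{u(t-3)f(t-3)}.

Time shift theorem: L{u(t-a)f(t-a)} = e^(-as)F(s). Here a=3, F(s) = 8/(s² + 64), so L{u(t-3)f(t-3)} = e^(-3s)·8/(s² + 64)

Final answer: e^(-3s)·8/(s² + 64)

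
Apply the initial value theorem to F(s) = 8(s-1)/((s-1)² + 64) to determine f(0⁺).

f(0⁺) = lim_{s→∞} sF(s) = lim_{s→∞} 8s(s-1)/((s-1)² + 64) = 8

Final answer: 8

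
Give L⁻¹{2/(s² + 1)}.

This is the form c·a/(s² + a²) with a = 1, c = 2. L⁻¹ = 2·sin(t)

Final answer: 2·sin(t)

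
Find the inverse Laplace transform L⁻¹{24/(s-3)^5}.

L⁻¹{n!/(s-a)^(n+1)} = t^n·e^(at), so L⁻¹{24/(s-3)^5} = t^4·e^(3t)

Final answer: t^4·e^(3t)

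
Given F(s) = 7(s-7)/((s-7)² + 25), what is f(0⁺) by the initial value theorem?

f(0⁺) = lim_{s→∞} sF(s) = lim_{s→∞} 7s(s-7)/((s-7)² + 25) = 7

Final answer: 7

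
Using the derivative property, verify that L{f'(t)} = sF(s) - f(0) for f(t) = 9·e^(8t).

f'(t) = 72e^(8t). Direct: L{f'(t)} = 72/(s-8). Property: s·9/(s-8) - 9 = (9s - 9(s-8))/(s-8) = 72/(s-8). ✓

Final answer: 72/(s-8)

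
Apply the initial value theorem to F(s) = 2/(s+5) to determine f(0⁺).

f(0⁺) = lim_{s→∞} s·2/(s+5) = lim_{s→∞} 2s/(s+5) = 2

Final answer: 2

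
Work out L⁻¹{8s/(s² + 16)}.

This is the form c·s/(s² + a²) with a = 4, c = 8. L⁻¹ = 8·cos(4t)

Final answer: 8·cos(4t)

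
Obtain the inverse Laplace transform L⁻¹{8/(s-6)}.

L⁻¹{1/(s-a)} = e^(at), so L⁻¹{1/(s-6)} = e^(6t), and L⁻¹{8/(s-6)} = 8·e^(6t)

Final answer: 8·e^(6t)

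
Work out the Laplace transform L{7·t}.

L{t^n} = n!/s^(n+1), so L{t} = 1/s^2. Then L{7·t} = 7·1/s^2 = 7/s^2

Final answer: 7/s^2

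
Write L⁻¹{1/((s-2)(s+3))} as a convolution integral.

1/((s-2)(s+3)) = (1/(s-2))·(1/(s+3)) = L{e^(2t)}·L{e^(-3t)}. So f(t) = e^(2t)*e^(-3t) = ∫₀ᵗ e^(2τ)·e^(-3(t-τ)) dτ

Final answer: ∫₀ᵗ e^(2τ)·e^(-3(t-τ)) dτ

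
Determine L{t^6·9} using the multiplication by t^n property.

L{9} = 9/s. d^1/ds^1[1/s] = -1/s². d^2/ds^2[1/s] = 2/s^3. d^3/ds^3[1/s] = -6/s^4. d^4/ds^4[1/s] = 24/s^5. d^5/ds^5[1/s] = -120/s^6. d^6/ds^6[1/s] = 720/s^7. So L{t^6} = (-1)^{6}·720/s^7 = 720/s^7. Then L{t^6·9} = 9·720/s^7 = 6480/s^7

Final answer: 6480/s^7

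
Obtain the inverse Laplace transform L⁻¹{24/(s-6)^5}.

L⁻¹{n!/(s-a)^(n+1)} = t^n·e^(at) with n=4, a=6. So L⁻¹{24/(s-6)^5} = t^4·e^(6t)

Final answer: t^4·e^(6t)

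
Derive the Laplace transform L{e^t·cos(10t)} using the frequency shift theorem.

Frequency shift: L{e^(at)f(t)} = F(s-a). L{e^t·cos(10t)} = (s-1)/((s-1)² + 100)

Final answer: (s-1)/((s-1)² + 100)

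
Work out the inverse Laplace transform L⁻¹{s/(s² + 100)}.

L⁻¹{s/(s² + 100)} = cos(10t)

Final answer: cos(10t)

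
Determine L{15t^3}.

L{t^n} = n!/s^(n+1). So L{15t^3} = 15·3!/s^4 = 90/s^4

Final answer: 90/s^4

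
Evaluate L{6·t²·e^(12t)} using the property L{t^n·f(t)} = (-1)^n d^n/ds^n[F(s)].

L{e^(12t)} = 1/(s-12). d/ds[1/(s-12)] = -1/(s-12)². d²/ds²[1/(s-12)] = 2/(s-12)³. So L{t²·e^(12t)} = (-1)² · 2/(s-12)³ = 2/(s-12)³. Then L{6·t²·e^(12t)} = 6·2/(s-12)³ = 12/(s-12)³

Final answer: 12/(s-12)³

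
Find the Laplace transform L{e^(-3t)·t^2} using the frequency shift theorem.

L{e^(at)·t^n} = n!/(s-a)^(n+1), so L{e^(-3t)·t^2} = 2/(s+3)^3

Final answer: 2/(s+3)^3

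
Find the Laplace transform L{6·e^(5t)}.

L{e^(at)} = 1/(s-a), so L{e^(5t)} = 1/(s-5). Then L{6·e^(5t)} = 6/(s-5)

Final answer: 6/(s-5)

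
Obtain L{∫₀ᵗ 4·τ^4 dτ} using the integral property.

L{∫₀ᵗ f(τ)dτ} = F(s)/s with f(t) = 4t^4. F(s) = 96/s^5, so L{∫₀ᵗ 4·τ^4 dτ} = (96/s^5)/s = 96/s^6. (Check: ∫₀ᵗ 4·τ^4 dτ = 4t^5/5.)

Final answer: 96/s^6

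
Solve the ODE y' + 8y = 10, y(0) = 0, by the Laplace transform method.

sY + 8Y = 10/s. Y = 10/(s(s+8)). Partial fractions: Y = 5/4/s - 5/4/(s+8)

Final answer: y(t) = 5/4(1 - e^(-8t))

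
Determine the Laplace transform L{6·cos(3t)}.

L{cos(ωt)} = s/(s² + ω²), so L{cos(3t)} = s/(s² + 9). Then L{6·cos(3t)} = 6·s/(s² + 9) = 6s/(s² + 9)

Final answer: 6s/(s² + 9)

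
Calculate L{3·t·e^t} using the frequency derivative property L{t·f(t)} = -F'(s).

L{e^t} = 1/(s-1). By frequency derivative: L{t·e^t} = -d/ds[1/(s-1)] = -(-1)/(s-1)² = 1/(s-1)². Then L{3·t·e^t} = 3·1/(s-1)² = 3/(s-1)²

Final answer: 3/(s-1)²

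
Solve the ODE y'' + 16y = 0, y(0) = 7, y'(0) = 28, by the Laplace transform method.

L{y''} + 16L{y} = 0. s²Y - 7s - 28 + 16Y = 0. Y(s² + 16) = 7s + 28. Y = (7s + 28)/(s² + 16). Inverting: y(t) = 7cos(4t) + 7sin(4t)

Final answer: y(t) = 7cos(4t) + 7sin(4t)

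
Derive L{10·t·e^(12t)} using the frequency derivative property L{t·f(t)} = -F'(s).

L{e^(12t)} = 1/(s-12). By frequency derivative: L{t·e^(12t)} = -d/ds[1/(s-12)] = -(-1)/(s-12)² = 1/(s-12)². Then L{10·t·e^(12t)} = 10·1/(s-12)² = 10/(s-12)²

Final answer: 10/(s-12)²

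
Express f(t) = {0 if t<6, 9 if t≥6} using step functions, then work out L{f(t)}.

f(t) = 9·u(t-6). L{u(t-6)} = e^(-6s)/s, so L{f(t)} = 9·e^(-6s)/s

Final answer: 9·e^(-6s)/s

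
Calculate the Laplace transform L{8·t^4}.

L{t^n} = n!/s^(n+1), so L{t^4} = 24/s^5. Then L{8·t^4} = 8·24/s^5 = 192/s^5

Final answer: 192/s^5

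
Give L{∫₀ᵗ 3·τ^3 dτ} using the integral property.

L{∫₀ᵗ f(τ)dτ} = F(s)/s with f(t) = 3t^3. F(s) = 18/s^4, so L{∫₀ᵗ 3·τ^3 dτ} = (18/s^4)/s = 18/s^5. (Check: ∫₀ᵗ 3·τ^3 dτ = 3t^4/4.)

Final answer: 18/s^5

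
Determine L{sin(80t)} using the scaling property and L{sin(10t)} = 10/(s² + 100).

Using L{f(at)} = (1/a)F(s/a) with a=8: L{sin(80t)} = (1/8) · 10/((s/8)² + 100) = (1/8) · 10·64/(s² + 6400) = 80/(s² + 6400)

Final answer: 80/(s² + 6400)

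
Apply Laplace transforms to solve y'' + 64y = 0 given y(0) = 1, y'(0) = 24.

L{y''} + 64L{y} = 0. s²Y - s - 24 + 64Y = 0. Y(s² + 64) = s + 24. Y = (s + 24)/(s² + 64). Inverting: y(t) = cos(8t) + 3sin(8t)

Final answer: y(t) = cos(8t) + 3sin(8t)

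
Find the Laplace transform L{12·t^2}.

L{t^n} = n!/s^(n+1), so L{t^2} = 2/s^3. Then L{12·t^2} = 12·2/s^3 = 24/s^3

Final answer: 24/s^3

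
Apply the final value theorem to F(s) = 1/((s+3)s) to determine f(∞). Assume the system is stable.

f(∞) = lim_{s→0} sF(s) = lim_{s→0} 1/(s+3) = 1/3

Final answer: 1/3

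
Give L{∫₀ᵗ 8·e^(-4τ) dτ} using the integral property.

L{∫₀ᵗ f(τ)dτ} = F(s)/s with F(s) = 8/(s+4), so L{∫₀ᵗ 8·e^(-4τ) dτ} = 8/(s(s+4))

Final answer: 8/(s(s+4))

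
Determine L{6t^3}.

L{t^n} = n!/s^(n+1). So L{6t^3} = 6·3!/s^4 = 36/s^4

Final answer: 36/s^4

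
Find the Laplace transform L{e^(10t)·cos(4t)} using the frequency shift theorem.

Frequency shift: L{e^(at)f(t)} = F(s-a). L{e^(10t)·cos(4t)} = (s-10)/((s-10)² + 16)

Final answer: (s-10)/((s-10)² + 16)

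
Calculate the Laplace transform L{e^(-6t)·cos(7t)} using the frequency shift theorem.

Frequency shift: L{e^(at)f(t)} = F(s-a). L{e^(-6t)·cos(7t)} = (s+6)/((s+6)² + 49)

Final answer: (s+6)/((s+6)² + 49)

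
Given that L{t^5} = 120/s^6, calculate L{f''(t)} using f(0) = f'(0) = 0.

L{f''(t)} = s²F(s) - sf(0) - f'(0) = s²·120/s^6 - 0 - 0 = 120/s^4

Final answer: 120/s^4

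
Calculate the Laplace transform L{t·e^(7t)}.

L{t^n·e^(at)} = n!/(s-a)^(n+1), so L{t·e^(7t)} = 1/(s-7)^2

Final answer: 1/(s-7)^2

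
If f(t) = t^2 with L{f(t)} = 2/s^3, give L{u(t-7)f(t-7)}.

Time shift theorem: L{u(t-a)f(t-a)} = e^(-as)F(s). Here a=7, F(s) = 2/s^3, so L{u(t-7)f(t-7)} = e^(-7s)·2/s^3

Final answer: e^(-7s)·2/s^3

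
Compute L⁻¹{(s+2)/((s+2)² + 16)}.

Using frequency shift: L⁻¹{(s-a)/((s-a)² + b²)} = e^(at)cos(bt). Here a=-2, b=4

Final answer: e^(-2t)·cos(4t)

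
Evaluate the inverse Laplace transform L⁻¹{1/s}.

L⁻¹{c/s} = c, so L⁻¹{1/s} = 1

Final answer: 1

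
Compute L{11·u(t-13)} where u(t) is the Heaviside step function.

L{u(t-a)} = e^(-as)/s. Here a=13, so L{u(t-13)} = e^(-13s)/s, and L{11·u(t-13)} = 11·e^(-13s)/s

Final answer: 11·e^(-13s)/s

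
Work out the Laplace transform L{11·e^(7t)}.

L{e^(at)} = 1/(s-a), so L{e^(7t)} = 1/(s-7). Then L{11·e^(7t)} = 11/(s-7)

Final answer: 11/(s-7)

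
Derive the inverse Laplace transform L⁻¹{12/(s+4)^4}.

L⁻¹{n!/(s-a)^(n+1)} = t^n·e^(at) with n=3, a=-4. So L⁻¹{6/(s+4)^4} = t^3·e^(-4t), and L⁻¹{12/(s+4)^4} = (12/6)·t^3·e^(-4t) = 2·t^3·e^(-4t)

Final answer: 2·t^3·e^(-4t)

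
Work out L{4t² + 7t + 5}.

L{4t² + 7t + 5} = 4·2/s³ + 7/s² + 5/s = 8/s³ + 7/s² + 5/s

Final answer: 8/s³ + 7/s² + 5/s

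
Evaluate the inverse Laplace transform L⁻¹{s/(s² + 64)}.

L⁻¹{s/(s² + 64)} = cos(8t)

Final answer: cos(8t)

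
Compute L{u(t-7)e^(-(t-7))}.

u(t-a)f(t-a) with f(t)=e^(-t). L{e^(-t)} = 1/(s+1). By time shift: e^(-7s)/(s+1)

Final answer: e^(-7s)/(s+1)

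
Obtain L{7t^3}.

L{t^n} = n!/s^(n+1). So L{7t^3} = 7·3!/s^4 = 42/s^4

Final answer: 42/s^4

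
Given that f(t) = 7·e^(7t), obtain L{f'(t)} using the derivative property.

f(0) = 7, F(s) = 7/(s-7). L{f'(t)} = s·F(s) - f(0) = 7s/(s-7) - 7 = (7s - 7(s-7))/(s-7) = 49/(s-7)

Final answer: 49/(s-7)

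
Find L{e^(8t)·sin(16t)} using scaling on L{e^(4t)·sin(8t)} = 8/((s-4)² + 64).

Scaling with a=2: L{e^(8t)·sin(16t)} = (1/2) · 8/((s/2-4)² + 64). Simplifying: 16/((s-8)² + 256)

Final answer: 16/((s-8)² + 256)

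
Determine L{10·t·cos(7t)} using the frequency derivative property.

L{cos(7t)} = s/(s² + 49). Derivative: d/ds[s/(s² + 49)] = [(s² + 49) - s·2s]/(s² + 49)² = (49 - s²)/(s² + 49)². So L{t·cos(7t)} = -F'(s) = (s² - 49)/(s² + 49)². Then L{10·t·cos(7t)} = 10·(s² - 49)/(s² + 49)²

Final answer: 10·(s² - 49)/(s² + 49)²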